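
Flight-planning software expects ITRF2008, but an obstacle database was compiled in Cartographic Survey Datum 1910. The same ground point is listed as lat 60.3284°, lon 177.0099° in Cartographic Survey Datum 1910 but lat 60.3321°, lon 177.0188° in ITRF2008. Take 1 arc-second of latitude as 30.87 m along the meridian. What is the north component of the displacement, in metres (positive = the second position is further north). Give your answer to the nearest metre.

Δφ = 60.3321° − 60.3284° = +0.0037°; Δλ = 177.0188° − 177.0099° = +0.0089°.
1° of latitude = 3600 × 30.87 = 111132 m.
ΔN = Δφ × 111132 = 411.2 m; ΔE = Δλ × 111132 × cos(60.3284°) = +0.0089 × 111132 × 0.495028 = 489.6 m.

ΔN = 411 m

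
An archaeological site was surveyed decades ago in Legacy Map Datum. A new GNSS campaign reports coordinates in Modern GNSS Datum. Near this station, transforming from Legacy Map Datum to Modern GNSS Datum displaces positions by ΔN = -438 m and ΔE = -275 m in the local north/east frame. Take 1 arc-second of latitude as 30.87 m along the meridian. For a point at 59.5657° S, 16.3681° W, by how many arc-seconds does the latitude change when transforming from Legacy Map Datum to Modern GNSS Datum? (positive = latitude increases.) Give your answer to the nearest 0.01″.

Δφ = -14.19″

1″ of latitude = 30.87 m, so Δφ = -438.0 / 30.87 = -14.189″.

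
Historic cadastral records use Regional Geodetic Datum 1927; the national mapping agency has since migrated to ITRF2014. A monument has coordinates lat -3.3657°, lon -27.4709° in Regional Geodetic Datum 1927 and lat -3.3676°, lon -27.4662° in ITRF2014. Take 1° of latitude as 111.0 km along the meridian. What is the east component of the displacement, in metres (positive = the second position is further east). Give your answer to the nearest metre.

Δφ = -3.3676° − -3.3657° = -0.0019°; Δλ = -27.4662° − -27.4709° = +0.0047°.
ΔN = Δφ × 111000 = -210.9 m; ΔE = Δλ × 111000 × cos(-3.3657°) = +0.0047 × 111000 × 0.998275 = 520.8 m.

ΔE = 521 m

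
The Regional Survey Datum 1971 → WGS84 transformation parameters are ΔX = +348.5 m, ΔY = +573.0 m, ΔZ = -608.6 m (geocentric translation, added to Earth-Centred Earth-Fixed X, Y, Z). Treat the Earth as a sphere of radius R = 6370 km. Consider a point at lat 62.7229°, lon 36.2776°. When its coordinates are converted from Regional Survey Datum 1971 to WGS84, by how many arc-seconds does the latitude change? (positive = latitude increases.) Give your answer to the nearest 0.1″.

sin φ = 0.888800, cos φ = 0.458294, sin λ = 0.591698, cos λ = 0.806160.
North component: ΔN = −sin φ cos λ·ΔX − sin φ sin λ·ΔY + cos φ·ΔZ = −(0.888800)(0.806160)(348.5) − (0.888800)(0.591698)(573.0) + (0.458294)(-608.6) = -829.97 m.
1° of latitude spans πR/180 = 111177 m, so Δφ = -829.97 / 111177 × 3600 = -26.875″.

Δφ = -26.9″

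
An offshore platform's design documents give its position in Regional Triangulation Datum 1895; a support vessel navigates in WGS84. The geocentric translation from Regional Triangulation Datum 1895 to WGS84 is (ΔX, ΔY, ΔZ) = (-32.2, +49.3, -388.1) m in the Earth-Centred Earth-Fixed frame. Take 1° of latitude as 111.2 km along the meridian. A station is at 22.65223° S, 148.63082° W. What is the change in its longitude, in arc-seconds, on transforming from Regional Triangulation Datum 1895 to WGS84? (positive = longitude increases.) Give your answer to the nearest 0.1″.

Δλ = -2.1″

sin φ = -0.385137, cos φ = 0.922860, sin λ = -0.520550, cos λ = -0.853831.
East component: ΔE = −sin λ·ΔX + cos λ·ΔY = −(-0.520550)(-32.2) + (-0.853831)(49.3) = -58.86 m.
1° of latitude spans 111200 m; at latitude φ, 1° of longitude spans that × cos φ = 102622.0 m, so Δλ = -58.86 / 102622.0 × 3600 = -2.065″.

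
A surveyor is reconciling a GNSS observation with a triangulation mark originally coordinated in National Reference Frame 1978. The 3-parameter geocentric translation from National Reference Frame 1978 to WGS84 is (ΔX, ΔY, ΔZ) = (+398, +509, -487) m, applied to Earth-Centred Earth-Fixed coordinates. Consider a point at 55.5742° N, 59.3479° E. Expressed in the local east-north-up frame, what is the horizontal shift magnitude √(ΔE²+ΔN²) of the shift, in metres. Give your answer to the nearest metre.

The local east axis at (φ, λ) is (−sin λ, cos λ, 0), so ΔE = −sin(59.3479°)·398 + cos(59.3479°)·509 = -82.89 m.
The local north axis is (−sin φ cos λ, −sin φ sin λ, cos φ), giving ΔN = -167.372 − 361.191 − 275.320 = -803.88 m.
Horizontal magnitude = √(ΔE² + ΔN²) = √((-82.89)² + (-803.88)²) = 808.14 m.

808 m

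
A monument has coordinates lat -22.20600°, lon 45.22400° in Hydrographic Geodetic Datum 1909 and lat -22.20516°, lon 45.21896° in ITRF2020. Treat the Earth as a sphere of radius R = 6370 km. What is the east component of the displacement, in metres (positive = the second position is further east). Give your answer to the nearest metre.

ΔE = -519 m

Δφ = -22.20516° − -22.20600° = +0.00084°; Δλ = 45.21896° − 45.22400° = -0.00504°.
1° along a meridian = πR/180 = 111177 m.
ΔN = Δφ × 111177 = 93.4 m; ΔE = Δλ × 111177 × cos(-22.20600°) = -0.00504 × 111177 × 0.925831 = -518.8 m.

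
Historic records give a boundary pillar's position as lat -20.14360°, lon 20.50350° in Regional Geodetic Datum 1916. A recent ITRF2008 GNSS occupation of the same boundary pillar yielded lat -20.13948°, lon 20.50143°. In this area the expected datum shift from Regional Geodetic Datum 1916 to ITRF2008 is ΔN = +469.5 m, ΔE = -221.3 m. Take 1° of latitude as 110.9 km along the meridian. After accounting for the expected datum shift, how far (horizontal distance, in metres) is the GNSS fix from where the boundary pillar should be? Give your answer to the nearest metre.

Observed coordinate differences: Δφ = +0.00412°, Δλ = -0.00207°.
Converting to metres (1° lat = 110900 m, cos φ = 0.938832): observed ΔN = 456.9 m, observed ΔE = -215.5 m.
Subtracting the expected shift leaves a residual of 456.9 − (469.5) = -12.6 m north and -215.5 − (-221.3) = 5.8 m east.
Residual distance = √((-12.6)² + 5.8²) = 13.9 m.

14 m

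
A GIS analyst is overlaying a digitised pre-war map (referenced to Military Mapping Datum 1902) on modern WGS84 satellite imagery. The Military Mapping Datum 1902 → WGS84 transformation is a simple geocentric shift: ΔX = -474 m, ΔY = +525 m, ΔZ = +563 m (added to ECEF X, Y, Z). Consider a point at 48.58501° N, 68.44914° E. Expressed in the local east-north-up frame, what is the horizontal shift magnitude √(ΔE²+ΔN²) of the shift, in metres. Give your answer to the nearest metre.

648 m

The local east axis at (φ, λ) is (−sin λ, cos λ, 0), so ΔE = −sin(68.44914°)·(-474) + cos(68.44914°)·525 = 633.71 m.
The local north axis is (−sin φ cos λ, −sin φ sin λ, cos φ), giving ΔN = 130.574 − 366.193 + 372.429 = 136.81 m.
Horizontal magnitude = √(ΔE² + ΔN²) = √(633.71² + 136.81²) = 648.31 m.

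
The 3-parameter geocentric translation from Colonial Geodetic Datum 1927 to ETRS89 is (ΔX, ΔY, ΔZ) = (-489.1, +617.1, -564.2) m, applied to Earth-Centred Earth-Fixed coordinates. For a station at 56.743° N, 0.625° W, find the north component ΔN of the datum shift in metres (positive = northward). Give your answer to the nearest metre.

ΔN = 105 m

The local north axis is (−sin φ cos λ, −sin φ sin λ, cos φ), giving ΔN = 408.970 + 5.629 − 309.405 = 105.19 m.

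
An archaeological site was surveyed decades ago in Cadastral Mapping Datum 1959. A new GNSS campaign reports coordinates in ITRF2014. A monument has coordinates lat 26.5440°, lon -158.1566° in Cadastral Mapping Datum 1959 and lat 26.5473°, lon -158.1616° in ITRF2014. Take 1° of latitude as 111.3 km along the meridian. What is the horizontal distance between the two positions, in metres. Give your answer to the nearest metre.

Δφ = 26.5473° − 26.5440° = +0.0033°; Δλ = -158.1616° − -158.1566° = -0.0050°.
ΔN = Δφ × 111300 = 367.3 m; ΔE = Δλ × 111300 × cos(26.5440°) = -0.0050 × 111300 × 0.894591 = -497.8 m.
Distance = √(ΔE² + ΔN²) = √((-497.8)² + 367.3²) = 618.7 m.

619 m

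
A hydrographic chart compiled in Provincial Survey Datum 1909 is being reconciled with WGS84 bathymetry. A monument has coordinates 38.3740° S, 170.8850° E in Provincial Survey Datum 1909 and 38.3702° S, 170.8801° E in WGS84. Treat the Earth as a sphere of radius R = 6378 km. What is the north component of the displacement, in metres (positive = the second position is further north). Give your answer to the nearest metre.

ΔN = 423 m

Δφ = -38.3702° − -38.3740° = +0.0038°; Δλ = 170.8801° − 170.8850° = -0.0049°.
1° along a meridian = πR/180 = 111317 m.
ΔN = Δφ × 111317 = 423.0 m; ΔE = Δλ × 111317 × cos(-38.3740°) = -0.0049 × 111317 × 0.783975 = -427.6 m.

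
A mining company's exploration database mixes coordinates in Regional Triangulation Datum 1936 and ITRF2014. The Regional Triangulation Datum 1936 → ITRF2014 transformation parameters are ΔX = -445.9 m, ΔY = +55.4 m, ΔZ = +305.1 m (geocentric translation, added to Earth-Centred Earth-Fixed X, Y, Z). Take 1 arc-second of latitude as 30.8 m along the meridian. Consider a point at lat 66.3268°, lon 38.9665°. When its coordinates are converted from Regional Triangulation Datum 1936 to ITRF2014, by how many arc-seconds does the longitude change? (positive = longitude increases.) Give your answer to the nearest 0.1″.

sin φ = 0.915851, cos φ = 0.401519, sin λ = 0.628866, cos λ = 0.777514.
East component: ΔE = −sin λ·ΔX + cos λ·ΔY = −(0.628866)(-445.9) + (0.777514)(55.4) = 323.49 m.
1° of latitude spans 3600 × 30.80 = 110880 m; at latitude φ, 1° of longitude spans that × cos φ = 44520.5 m, so Δλ = 323.49 / 44520.5 × 3600 = 26.158″.

Δλ = 26.2″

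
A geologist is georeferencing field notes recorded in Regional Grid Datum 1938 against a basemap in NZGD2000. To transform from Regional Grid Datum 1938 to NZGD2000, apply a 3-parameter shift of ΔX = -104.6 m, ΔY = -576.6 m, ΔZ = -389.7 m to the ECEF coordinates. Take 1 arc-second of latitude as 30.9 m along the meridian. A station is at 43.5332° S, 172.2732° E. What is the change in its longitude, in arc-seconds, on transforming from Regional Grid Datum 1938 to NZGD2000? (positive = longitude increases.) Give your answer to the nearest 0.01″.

sin φ = -0.688775, cos φ = 0.724975, sin λ = 0.134450, cos λ = -0.990920.
East component: ΔE = −sin λ·ΔX + cos λ·ΔY = −(0.134450)(-104.6) + (-0.990920)(-576.6) = 585.43 m.
1° of latitude spans 3600 × 30.90 = 111240 m; at latitude φ, 1° of longitude spans that × cos φ = 80646.3 m, so Δλ = 585.43 / 80646.3 × 3600 = 26.133″.

Δλ = 26.13″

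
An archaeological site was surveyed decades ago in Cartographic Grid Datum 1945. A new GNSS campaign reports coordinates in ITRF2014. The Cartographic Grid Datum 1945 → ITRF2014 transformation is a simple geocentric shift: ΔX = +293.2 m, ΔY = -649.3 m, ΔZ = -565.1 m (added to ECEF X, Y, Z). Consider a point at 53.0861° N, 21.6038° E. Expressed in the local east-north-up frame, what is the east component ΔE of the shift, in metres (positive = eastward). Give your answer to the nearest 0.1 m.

At φ = 53.0861°, λ = 21.6038°: sin φ = 0.799539, cos φ = 0.600614, sin λ = 0.368186, cos λ = 0.929752.
ΔE = −sin λ·ΔX + cos λ·ΔY = −(0.368186)·(293.2) + (0.929752)·(-649.3) = -711.64 m.

ΔE = -711.6 m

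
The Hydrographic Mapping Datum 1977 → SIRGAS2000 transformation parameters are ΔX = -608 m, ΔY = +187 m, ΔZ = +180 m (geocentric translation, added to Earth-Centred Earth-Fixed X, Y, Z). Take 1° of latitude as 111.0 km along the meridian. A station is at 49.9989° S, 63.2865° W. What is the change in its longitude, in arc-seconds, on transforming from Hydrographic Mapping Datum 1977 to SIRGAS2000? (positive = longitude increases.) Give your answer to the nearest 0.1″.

Δλ = -23.2″

sin φ = -0.766032, cos φ = 0.642802, sin λ = -0.893265, cos λ = 0.449529.
East component: ΔE = −sin λ·ΔX + cos λ·ΔY = −(-0.893265)(-608) + (0.449529)(187) = -459.04 m.
1° of latitude spans 111000 m; at latitude φ, 1° of longitude spans that × cos φ = 71351.1 m, so Δλ = -459.04 / 71351.1 × 3600 = -23.161″.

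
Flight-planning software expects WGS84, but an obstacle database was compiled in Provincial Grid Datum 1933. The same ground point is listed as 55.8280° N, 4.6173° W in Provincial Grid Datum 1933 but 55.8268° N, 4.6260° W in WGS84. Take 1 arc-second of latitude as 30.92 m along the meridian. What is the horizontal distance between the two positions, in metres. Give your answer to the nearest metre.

Δφ = 55.8268° − 55.8280° = -0.0012°; Δλ = -4.6260° − -4.6173° = -0.0087°.
1° of latitude = 3600 × 30.92 = 111312 m.
ΔN = Δφ × 111312 = -133.6 m; ΔE = Δλ × 111312 × cos(55.8280°) = -0.0087 × 111312 × 0.561679 = -543.9 m.
Distance = √(ΔE² + ΔN²) = √((-543.9)² + (-133.6)²) = 560.1 m.

560 m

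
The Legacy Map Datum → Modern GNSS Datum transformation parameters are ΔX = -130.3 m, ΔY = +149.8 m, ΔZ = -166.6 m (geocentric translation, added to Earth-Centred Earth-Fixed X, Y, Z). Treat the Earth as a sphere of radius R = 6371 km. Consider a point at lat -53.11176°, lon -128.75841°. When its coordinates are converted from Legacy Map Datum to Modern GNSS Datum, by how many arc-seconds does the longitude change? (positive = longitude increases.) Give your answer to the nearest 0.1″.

sin φ = -0.799808, cos φ = 0.600256, sin λ = -0.779793, cos λ = -0.626038.
East component: ΔE = −sin λ·ΔX + cos λ·ΔY = −(-0.779793)(-130.3) + (-0.626038)(149.8) = -195.39 m.
1° of latitude spans πR/180 = 111195 m; at latitude φ, 1° of longitude spans that × cos φ = 66745.4 m, so Δλ = -195.39 / 66745.4 × 3600 = -10.538″.

Δλ = -10.5″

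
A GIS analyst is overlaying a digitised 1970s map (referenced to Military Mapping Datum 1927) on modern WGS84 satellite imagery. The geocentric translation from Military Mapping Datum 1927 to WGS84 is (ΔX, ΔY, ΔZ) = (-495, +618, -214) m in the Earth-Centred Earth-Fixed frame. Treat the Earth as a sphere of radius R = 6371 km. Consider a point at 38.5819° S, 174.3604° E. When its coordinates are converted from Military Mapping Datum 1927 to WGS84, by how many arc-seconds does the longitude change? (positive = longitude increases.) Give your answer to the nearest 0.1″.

sin φ = -0.623633, cos φ = 0.781718, sin λ = 0.098271, cos λ = -0.995160.
East component: ΔE = −sin λ·ΔX + cos λ·ΔY = −(0.098271)(-495) + (-0.995160)(618) = -566.36 m.
1° of latitude spans πR/180 = 111195 m; at latitude φ, 1° of longitude spans that × cos φ = 86923.0 m, so Δλ = -566.36 / 86923.0 × 3600 = -23.457″.

Δλ = -23.5″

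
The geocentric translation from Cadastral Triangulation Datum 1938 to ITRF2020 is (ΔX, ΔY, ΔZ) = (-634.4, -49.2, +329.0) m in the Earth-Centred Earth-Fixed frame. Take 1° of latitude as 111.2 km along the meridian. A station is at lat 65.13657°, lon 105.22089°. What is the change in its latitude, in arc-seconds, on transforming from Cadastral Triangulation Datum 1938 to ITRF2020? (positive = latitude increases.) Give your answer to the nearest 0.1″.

sin φ = 0.907313, cos φ = 0.420457, sin λ = 0.964921, cos λ = -0.262541.
North component: ΔN = −sin φ cos λ·ΔX − sin φ sin λ·ΔY + cos φ·ΔZ = −(0.907313)(-0.262541)(-634.4) − (0.907313)(0.964921)(-49.2) + (0.420457)(329.0) = 30.29 m.
1° of latitude spans 111200 m, so Δφ = 30.29 / 111200 × 3600 = 0.980″.

Δφ = 1.0″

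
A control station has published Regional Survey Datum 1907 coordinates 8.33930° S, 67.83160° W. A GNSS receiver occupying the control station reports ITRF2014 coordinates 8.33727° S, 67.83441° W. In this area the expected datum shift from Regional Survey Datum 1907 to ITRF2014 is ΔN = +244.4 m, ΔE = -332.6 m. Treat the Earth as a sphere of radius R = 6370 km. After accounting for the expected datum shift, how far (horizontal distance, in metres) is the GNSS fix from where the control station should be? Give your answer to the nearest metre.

30 m

Observed coordinate differences: Δφ = +0.00203°, Δλ = -0.00281°.
Converting to metres (1° lat = 111177 m, cos φ = 0.989427): observed ΔN = 225.7 m, observed ΔE = -309.1 m.
Subtracting the expected shift leaves a residual of 225.7 − (244.4) = -18.7 m north and -309.1 − (-332.6) = 23.5 m east.
Residual distance = √((-18.7)² + 23.5²) = 30.0 m.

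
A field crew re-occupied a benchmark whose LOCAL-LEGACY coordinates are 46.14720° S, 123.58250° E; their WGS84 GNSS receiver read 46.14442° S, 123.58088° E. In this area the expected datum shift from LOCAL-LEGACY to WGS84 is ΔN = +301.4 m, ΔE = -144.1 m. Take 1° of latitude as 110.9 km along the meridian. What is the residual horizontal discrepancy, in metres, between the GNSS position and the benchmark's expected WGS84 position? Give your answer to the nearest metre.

21 m

Observed coordinate differences: Δφ = +0.00278°, Δλ = -0.00162°.
Converting to metres (1° lat = 110900 m, cos φ = 0.692808): observed ΔN = 308.3 m, observed ΔE = -124.5 m.
Subtracting the expected shift leaves a residual of 308.3 − (301.4) = 6.9 m north and -124.5 − (-144.1) = 19.6 m east.
Residual distance = √(6.9² + 19.6²) = 20.8 m.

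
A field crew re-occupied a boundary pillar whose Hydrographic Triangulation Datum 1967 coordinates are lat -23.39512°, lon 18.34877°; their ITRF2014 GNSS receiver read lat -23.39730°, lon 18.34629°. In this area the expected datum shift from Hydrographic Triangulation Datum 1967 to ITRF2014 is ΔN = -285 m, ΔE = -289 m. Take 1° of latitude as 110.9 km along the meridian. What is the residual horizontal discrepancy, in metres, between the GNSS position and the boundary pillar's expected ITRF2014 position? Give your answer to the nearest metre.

Observed coordinate differences: Δφ = -0.00218°, Δλ = -0.00248°.
Converting to metres (1° lat = 110900 m, cos φ = 0.917788): observed ΔN = -241.8 m, observed ΔE = -252.4 m.
Subtracting the expected shift leaves a residual of -241.8 − (-285) = 43.2 m north and -252.4 − (-289) = 36.6 m east.
Residual distance = √(43.2² + 36.6²) = 56.6 m.

57 m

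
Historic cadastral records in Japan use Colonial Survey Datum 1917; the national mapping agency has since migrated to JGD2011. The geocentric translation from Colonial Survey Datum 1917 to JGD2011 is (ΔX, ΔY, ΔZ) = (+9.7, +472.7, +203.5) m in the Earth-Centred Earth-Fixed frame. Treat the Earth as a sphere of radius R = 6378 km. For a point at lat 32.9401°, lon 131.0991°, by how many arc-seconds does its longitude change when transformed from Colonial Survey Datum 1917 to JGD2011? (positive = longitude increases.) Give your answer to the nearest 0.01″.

sin φ = 0.543762, cos φ = 0.839240, sin λ = 0.753574, cos λ = -0.657363.
East component: ΔE = −sin λ·ΔX + cos λ·ΔY = −(0.753574)(9.7) + (-0.657363)(472.7) = -318.05 m.
1° of latitude spans πR/180 = 111317 m; at latitude φ, 1° of longitude spans that × cos φ = 93421.7 m, so Δλ = -318.05 / 93421.7 × 3600 = -12.256″.

Δλ = -12.26″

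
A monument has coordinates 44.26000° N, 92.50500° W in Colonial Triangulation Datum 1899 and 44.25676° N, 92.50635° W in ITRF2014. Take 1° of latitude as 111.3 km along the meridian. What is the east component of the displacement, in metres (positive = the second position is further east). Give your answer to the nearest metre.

Δφ = 44.25676° − 44.26000° = -0.00324°; Δλ = -92.50635° − -92.50500° = -0.00135°.
ΔN = Δφ × 111300 = -360.6 m; ΔE = Δλ × 111300 × cos(44.26000°) = -0.00135 × 111300 × 0.716180 = -107.6 m.

ΔE = -108 m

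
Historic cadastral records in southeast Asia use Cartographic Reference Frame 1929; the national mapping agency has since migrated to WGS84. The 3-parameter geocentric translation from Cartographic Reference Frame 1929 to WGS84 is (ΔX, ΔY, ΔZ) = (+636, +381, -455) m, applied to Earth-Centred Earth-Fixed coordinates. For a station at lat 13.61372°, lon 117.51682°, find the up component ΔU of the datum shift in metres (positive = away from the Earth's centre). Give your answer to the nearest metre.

ΔU = -64 m

At φ = 13.61372°, λ = 117.51682°: sin φ = 0.235375, cos φ = 0.971905, sin λ = 0.886875, cos λ = -0.462009.
ΔU = cos φ cos λ·ΔX + cos φ sin λ·ΔY + sin φ·ΔZ = (0.971905)(-0.462009)(636) + (0.971905)(0.886875)(381) + (0.235375)(-455) = -64.27 m.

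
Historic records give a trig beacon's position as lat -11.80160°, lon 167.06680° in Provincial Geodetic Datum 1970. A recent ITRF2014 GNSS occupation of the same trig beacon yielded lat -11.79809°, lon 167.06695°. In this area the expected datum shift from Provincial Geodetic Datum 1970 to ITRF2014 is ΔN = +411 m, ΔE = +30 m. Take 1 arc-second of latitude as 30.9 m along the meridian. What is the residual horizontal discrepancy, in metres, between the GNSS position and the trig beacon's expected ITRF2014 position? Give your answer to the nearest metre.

Observed coordinate differences: Δφ = +0.00351°, Δλ = +0.00015°.
Converting to metres (1° lat = 111240 m, cos φ = 0.978862): observed ΔN = 390.5 m, observed ΔE = 16.3 m.
Subtracting the expected shift leaves a residual of 390.5 − (411) = -20.5 m north and 16.3 − (30) = -13.7 m east.
Residual distance = √((-20.5)² + (-13.7)²) = 24.7 m.

25 m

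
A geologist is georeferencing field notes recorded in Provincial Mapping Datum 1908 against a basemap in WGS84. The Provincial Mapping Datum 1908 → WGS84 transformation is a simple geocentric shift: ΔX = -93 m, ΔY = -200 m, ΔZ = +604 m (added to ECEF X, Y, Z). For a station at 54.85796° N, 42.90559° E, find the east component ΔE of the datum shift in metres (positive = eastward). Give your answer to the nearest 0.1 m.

The local east axis at (φ, λ) is (−sin λ, cos λ, 0), so ΔE = −sin(42.90559°)·(-93) + cos(42.90559°)·(-200) = -83.18 m.

ΔE = -83.2 m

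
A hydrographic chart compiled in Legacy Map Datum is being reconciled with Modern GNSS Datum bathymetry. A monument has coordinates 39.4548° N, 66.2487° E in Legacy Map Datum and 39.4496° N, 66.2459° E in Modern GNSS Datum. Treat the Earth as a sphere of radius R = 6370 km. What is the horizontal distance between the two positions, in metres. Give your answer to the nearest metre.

Δφ = 39.4496° − 39.4548° = -0.0052°; Δλ = 66.2459° − 66.2487° = -0.0028°.
1° along a meridian = πR/180 = 111177 m.
ΔN = Δφ × 111177 = -578.1 m; ΔE = Δλ × 111177 × cos(39.4548°) = -0.0028 × 111177 × 0.772126 = -240.4 m.
Distance = √(ΔE² + ΔN²) = √((-240.4)² + (-578.1)²) = 626.1 m.

626 m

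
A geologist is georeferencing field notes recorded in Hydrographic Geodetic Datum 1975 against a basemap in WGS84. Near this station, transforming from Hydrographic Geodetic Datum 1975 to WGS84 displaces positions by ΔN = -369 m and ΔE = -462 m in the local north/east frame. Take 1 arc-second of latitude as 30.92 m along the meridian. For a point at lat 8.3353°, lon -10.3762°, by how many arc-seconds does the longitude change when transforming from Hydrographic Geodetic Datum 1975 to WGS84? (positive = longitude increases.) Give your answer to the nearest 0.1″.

At latitude 8.3353°, cos φ = 0.989437.
1″ of longitude at this latitude = 30.92 × cos φ = 30.5934 m, so Δλ = -462.0 / 30.5934 = -15.101″.

Δλ = -15.1″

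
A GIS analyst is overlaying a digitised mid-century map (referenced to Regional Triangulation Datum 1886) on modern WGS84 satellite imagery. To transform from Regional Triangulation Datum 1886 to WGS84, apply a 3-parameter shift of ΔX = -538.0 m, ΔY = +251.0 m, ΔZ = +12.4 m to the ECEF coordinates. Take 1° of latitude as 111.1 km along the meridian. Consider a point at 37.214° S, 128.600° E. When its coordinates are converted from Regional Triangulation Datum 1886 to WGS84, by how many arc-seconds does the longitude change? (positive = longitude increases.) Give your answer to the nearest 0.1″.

sin φ = -0.604794, cos φ = 0.796382, sin λ = 0.781520, cos λ = -0.623880.
East component: ΔE = −sin λ·ΔX + cos λ·ΔY = −(0.781520)(-538.0) + (-0.623880)(251.0) = 263.86 m.
1° of latitude spans 111100 m; at latitude φ, 1° of longitude spans that × cos φ = 88478.1 m, so Δλ = 263.86 / 88478.1 × 3600 = 10.736″.

Δλ = 10.7″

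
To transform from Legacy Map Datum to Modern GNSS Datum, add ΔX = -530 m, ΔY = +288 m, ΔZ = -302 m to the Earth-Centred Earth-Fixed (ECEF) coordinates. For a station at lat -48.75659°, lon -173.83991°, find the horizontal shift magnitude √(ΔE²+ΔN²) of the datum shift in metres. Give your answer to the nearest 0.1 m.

384.7 m

At φ = -48.75659°, λ = -173.83991°: sin φ = -0.751916, cos φ = 0.659259, sin λ = -0.107307, cos λ = -0.994226.
ΔE = −sin λ·ΔX + cos λ·ΔY = −(-0.107307)·(-530) + (-0.994226)·(288) = -343.21 m.
ΔN = −sin φ cos λ·ΔX − sin φ sin λ·ΔY + cos φ·ΔZ = −(-0.751916)(-0.994226)(-530) − (-0.751916)(-0.107307)(288) + (0.659259)(-302) = 173.88 m.
Horizontal magnitude = √(ΔE² + ΔN²) = √((-343.21)² + 173.88²) = 384.74 m.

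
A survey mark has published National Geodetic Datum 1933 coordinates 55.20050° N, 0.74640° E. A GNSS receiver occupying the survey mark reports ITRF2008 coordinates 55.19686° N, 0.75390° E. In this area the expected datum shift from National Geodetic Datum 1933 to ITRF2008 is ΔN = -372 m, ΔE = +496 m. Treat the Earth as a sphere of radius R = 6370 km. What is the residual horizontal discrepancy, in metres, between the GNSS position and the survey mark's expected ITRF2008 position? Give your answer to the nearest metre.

38 m

Observed coordinate differences: Δφ = -0.00364°, Δλ = +0.00750°.
Converting to metres (1° lat = 111177 m, cos φ = 0.570706): observed ΔN = -404.7 m, observed ΔE = 475.9 m.
Subtracting the expected shift leaves a residual of -404.7 − (-372) = -32.7 m north and 475.9 − (496) = -20.1 m east.
Residual distance = √((-32.7)² + (-20.1)²) = 38.4 m.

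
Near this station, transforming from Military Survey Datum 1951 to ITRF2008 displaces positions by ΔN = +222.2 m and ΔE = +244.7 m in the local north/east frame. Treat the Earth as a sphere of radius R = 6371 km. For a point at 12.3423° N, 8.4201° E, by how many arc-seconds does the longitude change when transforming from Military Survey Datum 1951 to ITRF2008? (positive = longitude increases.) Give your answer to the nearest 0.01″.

Δλ = 8.11″

At latitude 12.3423°, cos φ = 0.976888.
One radian of longitude at latitude φ spans R cos φ, so Δλ = ΔE / (R cos φ) = 244.7 / (6371000 × 0.976888) = 3.9317e-05 rad = 8.110″.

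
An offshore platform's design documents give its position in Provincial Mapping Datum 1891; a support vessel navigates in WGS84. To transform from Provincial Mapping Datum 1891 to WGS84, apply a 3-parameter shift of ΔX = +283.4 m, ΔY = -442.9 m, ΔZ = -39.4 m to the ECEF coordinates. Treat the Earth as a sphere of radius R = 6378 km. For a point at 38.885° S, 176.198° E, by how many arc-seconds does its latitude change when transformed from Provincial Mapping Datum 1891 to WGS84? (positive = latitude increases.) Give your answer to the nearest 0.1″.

Δφ = -7.3″

sin φ = -0.627759, cos φ = 0.778408, sin λ = 0.066309, cos λ = -0.997799.
North component: ΔN = −sin φ cos λ·ΔX − sin φ sin λ·ΔY + cos φ·ΔZ = −(-0.627759)(-0.997799)(283.4) − (-0.627759)(0.066309)(-442.9) + (0.778408)(-39.4) = -226.62 m.
1° of latitude spans πR/180 = 111317 m, so Δφ = -226.62 / 111317 × 3600 = -7.329″.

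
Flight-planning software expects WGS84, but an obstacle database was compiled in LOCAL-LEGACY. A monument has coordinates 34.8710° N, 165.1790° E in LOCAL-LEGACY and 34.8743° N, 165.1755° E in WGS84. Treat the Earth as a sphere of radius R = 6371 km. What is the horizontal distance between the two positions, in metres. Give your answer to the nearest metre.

Δφ = 34.8743° − 34.8710° = +0.0033°; Δλ = 165.1755° − 165.1790° = -0.0035°.
1° along a meridian = πR/180 = 111195 m.
ΔN = Δφ × 111195 = 366.9 m; ΔE = Δλ × 111195 × cos(34.8710°) = -0.0035 × 111195 × 0.820441 = -319.3 m.
Distance = √(ΔE² + ΔN²) = √((-319.3)² + 366.9²) = 486.4 m.

486 m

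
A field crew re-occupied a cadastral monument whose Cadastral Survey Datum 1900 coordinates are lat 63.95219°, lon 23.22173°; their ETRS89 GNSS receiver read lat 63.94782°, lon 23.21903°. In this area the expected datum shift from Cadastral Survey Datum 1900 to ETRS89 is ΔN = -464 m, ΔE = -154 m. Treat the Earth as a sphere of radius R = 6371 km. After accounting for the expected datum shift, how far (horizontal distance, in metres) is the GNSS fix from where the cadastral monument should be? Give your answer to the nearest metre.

Observed coordinate differences: Δφ = -0.00437°, Δλ = -0.00270°.
Converting to metres (1° lat = 111195 m, cos φ = 0.439121): observed ΔN = -485.9 m, observed ΔE = -131.8 m.
Subtracting the expected shift leaves a residual of -485.9 − (-464) = -21.9 m north and -131.8 − (-154) = 22.2 m east.
Residual distance = √((-21.9)² + 22.2²) = 31.2 m.

31 m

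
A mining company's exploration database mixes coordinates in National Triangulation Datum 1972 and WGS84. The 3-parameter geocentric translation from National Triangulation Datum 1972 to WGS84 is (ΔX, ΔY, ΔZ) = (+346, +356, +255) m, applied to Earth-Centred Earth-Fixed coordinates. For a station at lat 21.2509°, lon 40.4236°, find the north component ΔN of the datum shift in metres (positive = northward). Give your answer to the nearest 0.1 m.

ΔN = 58.5 m

At φ = 21.2509°, λ = 40.4236°: sin φ = 0.362453, cos φ = 0.932002, sin λ = 0.648434, cos λ = 0.761271.
ΔN = −sin φ cos λ·ΔX − sin φ sin λ·ΔY + cos φ·ΔZ = −(0.362453)(0.761271)(346) − (0.362453)(0.648434)(356) + (0.932002)(255) = 58.52 m.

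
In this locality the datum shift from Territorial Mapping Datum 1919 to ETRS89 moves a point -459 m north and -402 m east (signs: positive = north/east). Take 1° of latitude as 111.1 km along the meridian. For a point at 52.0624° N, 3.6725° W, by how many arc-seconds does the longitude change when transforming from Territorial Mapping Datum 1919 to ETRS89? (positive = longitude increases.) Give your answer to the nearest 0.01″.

Δλ = -21.19″

At latitude 52.0624°, cos φ = 0.614803.
1° of longitude at this latitude = 111.1 × cos φ = 68.30 km, so Δλ = -402.0 / 68304.6 = -0.0058854° = -21.187″.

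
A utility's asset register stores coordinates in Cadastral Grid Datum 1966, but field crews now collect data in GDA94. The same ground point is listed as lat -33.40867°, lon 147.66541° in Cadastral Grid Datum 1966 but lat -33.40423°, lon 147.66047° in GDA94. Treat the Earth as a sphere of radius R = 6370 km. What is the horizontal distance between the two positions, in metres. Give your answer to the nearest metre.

674 m

Δφ = -33.40423° − -33.40867° = +0.00444°; Δλ = 147.66047° − 147.66541° = -0.00494°.
1° along a meridian = πR/180 = 111177 m.
ΔN = Δφ × 111177 = 493.6 m; ΔE = Δλ × 111177 × cos(-33.40867°) = -0.00494 × 111177 × 0.834765 = -458.5 m.
Distance = √(ΔE² + ΔN²) = √((-458.5)² + 493.6²) = 673.7 m.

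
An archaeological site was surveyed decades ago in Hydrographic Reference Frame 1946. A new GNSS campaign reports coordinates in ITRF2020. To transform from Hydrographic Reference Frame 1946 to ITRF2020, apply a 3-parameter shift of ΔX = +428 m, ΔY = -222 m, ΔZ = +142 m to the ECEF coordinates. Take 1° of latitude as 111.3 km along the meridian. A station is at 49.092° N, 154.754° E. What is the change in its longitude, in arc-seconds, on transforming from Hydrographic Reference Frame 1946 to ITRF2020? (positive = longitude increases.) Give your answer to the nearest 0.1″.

Δλ = 0.9″

sin φ = 0.755762, cos φ = 0.654846, sin λ = 0.426506, cos λ = -0.904485.
East component: ΔE = −sin λ·ΔX + cos λ·ΔY = −(0.426506)(428) + (-0.904485)(-222) = 18.25 m.
1° of latitude spans 111300 m; at latitude φ, 1° of longitude spans that × cos φ = 72884.4 m, so Δλ = 18.25 / 72884.4 × 3600 = 0.901″.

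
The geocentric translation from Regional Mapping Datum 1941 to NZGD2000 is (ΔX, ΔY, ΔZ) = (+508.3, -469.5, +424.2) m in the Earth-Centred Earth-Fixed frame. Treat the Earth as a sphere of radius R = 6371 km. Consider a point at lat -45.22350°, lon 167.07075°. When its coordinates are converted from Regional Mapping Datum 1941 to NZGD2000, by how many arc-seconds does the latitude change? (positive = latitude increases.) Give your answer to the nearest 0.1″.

Δφ = -4.1″

sin φ = -0.709860, cos φ = 0.704343, sin λ = 0.223748, cos λ = -0.974647.
North component: ΔN = −sin φ cos λ·ΔX − sin φ sin λ·ΔY + cos φ·ΔZ = −(-0.709860)(-0.974647)(508.3) − (-0.709860)(0.223748)(-469.5) + (0.704343)(424.2) = -127.46 m.
1° of latitude spans πR/180 = 111195 m, so Δφ = -127.46 / 111195 × 3600 = -4.127″.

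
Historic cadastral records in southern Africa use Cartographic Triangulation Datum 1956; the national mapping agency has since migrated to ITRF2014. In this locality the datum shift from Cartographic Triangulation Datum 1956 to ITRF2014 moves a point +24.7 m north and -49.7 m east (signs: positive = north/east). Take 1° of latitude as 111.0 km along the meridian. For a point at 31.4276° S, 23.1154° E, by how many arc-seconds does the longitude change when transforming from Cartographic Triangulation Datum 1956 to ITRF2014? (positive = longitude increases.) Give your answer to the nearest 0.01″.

Δλ = -1.89″

At latitude -31.4276°, cos φ = 0.853300.
1° of longitude at this latitude = 111.0 × cos φ = 94.72 km, so Δλ = -49.7 / 94716.3 = -0.0005247° = -1.889″.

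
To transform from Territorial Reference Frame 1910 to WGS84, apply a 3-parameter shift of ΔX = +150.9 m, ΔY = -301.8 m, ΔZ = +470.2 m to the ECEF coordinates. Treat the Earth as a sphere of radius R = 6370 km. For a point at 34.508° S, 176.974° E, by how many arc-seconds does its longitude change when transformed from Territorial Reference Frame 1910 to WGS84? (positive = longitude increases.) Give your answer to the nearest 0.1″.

Δλ = 11.5″

sin φ = -0.566521, cos φ = 0.824047, sin λ = 0.052789, cos λ = -0.998606.
East component: ΔE = −sin λ·ΔX + cos λ·ΔY = −(0.052789)(150.9) + (-0.998606)(-301.8) = 293.41 m.
1° of latitude spans πR/180 = 111177 m; at latitude φ, 1° of longitude spans that × cos φ = 91615.5 m, so Δλ = 293.41 / 91615.5 × 3600 = 11.530″.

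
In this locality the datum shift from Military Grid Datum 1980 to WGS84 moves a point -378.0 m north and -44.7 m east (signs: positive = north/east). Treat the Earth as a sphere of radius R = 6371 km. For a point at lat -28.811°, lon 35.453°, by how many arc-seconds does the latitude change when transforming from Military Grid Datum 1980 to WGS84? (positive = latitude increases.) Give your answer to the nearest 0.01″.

Δφ = -12.24″

On a sphere of radius R, 1 rad of latitude = R, so Δφ = ΔN / R = -378.0 / 6371000 = -5.9331e-05 rad = -12.238″.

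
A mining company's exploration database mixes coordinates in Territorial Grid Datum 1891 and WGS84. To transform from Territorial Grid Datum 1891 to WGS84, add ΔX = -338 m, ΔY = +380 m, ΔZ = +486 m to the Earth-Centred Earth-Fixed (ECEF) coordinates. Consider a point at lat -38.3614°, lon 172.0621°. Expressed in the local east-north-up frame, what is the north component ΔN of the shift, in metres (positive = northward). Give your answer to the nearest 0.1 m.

The local north axis is (−sin φ cos λ, −sin φ sin λ, cos φ), giving ΔN = 207.760 + 32.569 + 381.078 = 621.41 m.

ΔN = 621.4 m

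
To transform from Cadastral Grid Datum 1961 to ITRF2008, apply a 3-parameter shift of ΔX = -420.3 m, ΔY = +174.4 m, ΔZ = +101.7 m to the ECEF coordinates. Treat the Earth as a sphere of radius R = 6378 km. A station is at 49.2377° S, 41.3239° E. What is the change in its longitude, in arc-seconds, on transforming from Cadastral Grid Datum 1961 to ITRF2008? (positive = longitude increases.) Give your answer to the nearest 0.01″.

sin φ = -0.757425, cos φ = 0.652922, sin λ = 0.660315, cos λ = 0.750989.
East component: ΔE = −sin λ·ΔX + cos λ·ΔY = −(0.660315)(-420.3) + (0.750989)(174.4) = 408.50 m.
1° of latitude spans πR/180 = 111317 m; at latitude φ, 1° of longitude spans that × cos φ = 72681.4 m, so Δλ = 408.50 / 72681.4 × 3600 = 20.234″.

Δλ = 20.23″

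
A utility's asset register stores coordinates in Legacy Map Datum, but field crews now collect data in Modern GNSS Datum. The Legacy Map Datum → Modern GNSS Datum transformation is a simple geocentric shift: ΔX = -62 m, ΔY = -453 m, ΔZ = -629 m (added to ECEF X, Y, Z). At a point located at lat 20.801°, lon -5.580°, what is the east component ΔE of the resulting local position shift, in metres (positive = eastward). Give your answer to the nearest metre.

The local east axis at (φ, λ) is (−sin λ, cos λ, 0), so ΔE = −sin(-5.580°)·(-62) + cos(-5.580°)·(-453) = -456.88 m.

ΔE = -457 m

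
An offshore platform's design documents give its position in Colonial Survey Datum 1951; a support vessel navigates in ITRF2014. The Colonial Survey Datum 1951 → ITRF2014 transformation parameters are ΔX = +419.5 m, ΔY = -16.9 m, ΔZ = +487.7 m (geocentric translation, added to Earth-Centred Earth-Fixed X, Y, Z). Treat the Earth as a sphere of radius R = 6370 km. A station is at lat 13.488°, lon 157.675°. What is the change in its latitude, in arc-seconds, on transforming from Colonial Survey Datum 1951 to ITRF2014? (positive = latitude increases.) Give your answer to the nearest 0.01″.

sin φ = 0.233242, cos φ = 0.972419, sin λ = 0.379860, cos λ = -0.925044.
North component: ΔN = −sin φ cos λ·ΔX − sin φ sin λ·ΔY + cos φ·ΔZ = −(0.233242)(-0.925044)(419.5) − (0.233242)(0.379860)(-16.9) + (0.972419)(487.7) = 566.26 m.
1° of latitude spans πR/180 = 111177 m, so Δφ = 566.26 / 111177 × 3600 = 18.336″.

Δφ = 18.34″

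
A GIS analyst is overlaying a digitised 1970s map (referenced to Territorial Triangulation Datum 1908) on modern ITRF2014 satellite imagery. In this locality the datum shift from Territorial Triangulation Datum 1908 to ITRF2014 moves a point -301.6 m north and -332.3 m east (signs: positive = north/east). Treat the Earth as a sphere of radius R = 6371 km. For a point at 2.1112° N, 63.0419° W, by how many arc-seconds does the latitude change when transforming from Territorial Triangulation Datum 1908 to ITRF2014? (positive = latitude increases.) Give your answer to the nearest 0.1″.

On a sphere of radius R, 1 rad of latitude = R, so Δφ = ΔN / R = -301.6 / 6371000 = -4.7340e-05 rad = -9.764″.

Δφ = -9.8″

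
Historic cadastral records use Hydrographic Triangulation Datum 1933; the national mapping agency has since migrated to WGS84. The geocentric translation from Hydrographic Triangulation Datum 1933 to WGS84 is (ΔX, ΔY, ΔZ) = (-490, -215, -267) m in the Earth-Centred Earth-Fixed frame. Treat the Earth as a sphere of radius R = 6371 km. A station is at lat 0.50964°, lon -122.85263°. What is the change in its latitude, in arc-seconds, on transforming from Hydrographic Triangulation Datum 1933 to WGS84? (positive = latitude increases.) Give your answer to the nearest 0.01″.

sin φ = 0.008895, cos φ = 0.999960, sin λ = -0.840069, cos λ = -0.542480.
North component: ΔN = −sin φ cos λ·ΔX − sin φ sin λ·ΔY + cos φ·ΔZ = −(0.008895)(-0.542480)(-490) − (0.008895)(-0.840069)(-215) + (0.999960)(-267) = -270.96 m.
1° of latitude spans πR/180 = 111195 m, so Δφ = -270.96 / 111195 × 3600 = -8.772″.

Δφ = -8.77″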